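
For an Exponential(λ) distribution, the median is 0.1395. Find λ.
λ = 4.9688

For X ~ Exponential(λ), the CDF is F(x) = 1 - e^(-λx).
The median m satisfies F(m) = 0.5:
1 - e^(-λm) = 0.5
e^(-λm) = 0.5
λm = ln(2)
m = ln(2) / λ

Given m = 0.1395:
λ = ln(2) / 0.1395 = 0.693147 / 0.1395 = 4.9688

Verification: ln(2) / 4.9688 = 0.1395 ✓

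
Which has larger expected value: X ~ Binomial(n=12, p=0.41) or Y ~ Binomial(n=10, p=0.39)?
X has larger mean (4.9200 > 3.9000)

Compute the expected value for each distribution:

X ~ Binomial(n=12, p=0.41):
E[X] = 4.9200

Y ~ Binomial(n=10, p=0.39):
E[Y] = 3.9000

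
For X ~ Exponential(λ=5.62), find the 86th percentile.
0.3498

We have X ~ Exponential(λ=5.62).

We want to find x such that P(X ≤ x) = 0.86.

This is the 86th percentile, which means 86% of values fall below this point.

Using the inverse CDF (quantile function):
x = F⁻¹(0.86) = 0.3498

Verification: P(X ≤ 0.3498) = 0.86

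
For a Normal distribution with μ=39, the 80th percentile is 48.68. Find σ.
σ = 11.5016

For X ~ Normal(μ, σ), the p-th percentile satisfies x = μ + z_p × σ,
where z_p = Φ⁻¹(p) is the standard normal quantile.

Step 1: z_{0.8} = Φ⁻¹(0.8) = 0.8416

Step 2: Solve for σ:
48.68 = 39 + 0.8416 × σ
σ = (48.68 - 39) / 0.8416
σ = 9.68 / 0.8416
σ = 11.5016

Verification: μ + z × σ = 39 + 0.8416 × 11.5016 = 48.68 ✓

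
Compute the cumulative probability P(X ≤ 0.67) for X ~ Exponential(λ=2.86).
0.852835

We have X ~ Exponential(λ=2.86).

The CDF gives us P(X ≤ k).

Using the CDF:
P(X ≤ 0.67) = 0.852835

This means there's approximately a 85.3% chance that X is at most 0.67.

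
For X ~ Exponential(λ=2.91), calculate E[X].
0.3436

We have X ~ Exponential(λ=2.91).

For an Exponential distribution with λ=2.91:
E[X] = 0.3436

This is the expected (average) value of X.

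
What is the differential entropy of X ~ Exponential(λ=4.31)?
-0.4609 nats

We have X ~ Exponential(λ=4.31).

The differential entropy measures the uncertainty or information content of the distribution.

For an Exponential distribution with λ=4.31:
h(X) = -0.4609 nats

(In bits, this would be -0.6650 bits.)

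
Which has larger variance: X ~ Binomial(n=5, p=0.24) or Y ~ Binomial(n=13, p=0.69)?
Y has larger variance (2.7807 > 0.9120)

Compute the variance for each distribution:

X ~ Binomial(n=5, p=0.24):
Var(X) = 0.9120

Y ~ Binomial(n=13, p=0.69):
Var(Y) = 2.7807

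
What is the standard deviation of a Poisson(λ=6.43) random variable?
2.5357

We have X ~ Poisson(λ=6.43).

For a Poisson distribution with λ=6.43:
σ = √Var(X) = 2.5357

The standard deviation is the square root of the variance.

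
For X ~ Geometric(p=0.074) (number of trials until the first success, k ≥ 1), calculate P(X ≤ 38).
0.946146

We have X ~ Geometric(p=0.074) (number of trials until the first success, k ≥ 1).

The CDF gives us P(X ≤ k).

Using the CDF:
P(X ≤ 38) = 0.946146

This means there's approximately a 94.6% chance that X is at most 38.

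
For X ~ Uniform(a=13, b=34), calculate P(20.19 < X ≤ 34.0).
0.657619

We have X ~ Uniform(a=13, b=34).

To find P(20.19 < X ≤ 34.0), we use:
P(20.19 < X ≤ 34.0) = P(X ≤ 34.0) - P(X ≤ 20.19)
                 = F(34.0) - F(20.19)
                 = 1.000000 - 0.342381
                 = 0.657619

So there's approximately a 65.8% chance that X falls in this range.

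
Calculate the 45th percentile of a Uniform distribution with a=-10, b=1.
-5.0500

We have X ~ Uniform(a=-10, b=1).

We want to find x such that P(X ≤ x) = 0.45.

This is the 45th percentile, which means 45% of values fall below this point.

Using the inverse CDF (quantile function):
x = F⁻¹(0.45) = -5.0500

Verification: P(X ≤ -5.0500) = 0.45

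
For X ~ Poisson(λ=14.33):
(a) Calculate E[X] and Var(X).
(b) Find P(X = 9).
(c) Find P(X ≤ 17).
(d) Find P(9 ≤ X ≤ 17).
(a) E[X] = 14.3300, Var(X) = 14.3300
(b) P(X = 9) = 0.041977
(c) P(X ≤ 17) = 0.802864
(d) P(9 ≤ X ≤ 17) = 0.750168

We have X ~ Poisson(λ=14.33).

(a) Moments:
E[X] = 14.3300
Var(X) = 14.3300
σ = √Var(X) = 3.7855

(b) Point probability using PMF:
P(X = 9) = 0.041977

(c) Cumulative probability using CDF:
P(X ≤ 17) = F(17) = 0.802864

(d) Range probability:
P(9 ≤ X ≤ 17) = P(X ≤ 17) - P(X ≤ 8)
                   = F(17) - F(8)
                   = 0.802864 - 0.052696
                   = 0.750168

This means approximately 75.0% of outcomes fall in the interval [9, 17].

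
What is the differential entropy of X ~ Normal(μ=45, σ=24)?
4.5970 nats

We have X ~ Normal(μ=45, σ=24).

The differential entropy measures the uncertainty or information content of the distribution.

For a Normal distribution with μ=45, σ=24:
h(X) = 4.5970 nats

(In bits, this would be 6.6321 bits.)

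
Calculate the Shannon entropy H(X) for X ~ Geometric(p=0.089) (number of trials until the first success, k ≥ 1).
3.3732 nats

We have X ~ Geometric(p=0.089) (number of trials until the first success, k ≥ 1).

The Shannon entropy measures the uncertainty or information content of the distribution.

For a Geometric distribution with p=0.089 (number of trials until the first success, k ≥ 1):
H(X) = 3.3732 nats

(In bits, this would be 4.8666 bits.)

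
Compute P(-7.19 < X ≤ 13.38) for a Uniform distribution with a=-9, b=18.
0.761852

We have X ~ Uniform(a=-9, b=18).

To find P(-7.19 < X ≤ 13.38), we use:
P(-7.19 < X ≤ 13.38) = P(X ≤ 13.38) - P(X ≤ -7.19)
                 = F(13.38) - F(-7.19)
                 = 0.828889 - 0.067037
                 = 0.761852

So there's approximately a 76.2% chance that X falls in this range.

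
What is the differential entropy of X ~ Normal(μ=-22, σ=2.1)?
2.1609 nats

We have X ~ Normal(μ=-22, σ=2.1).

The differential entropy measures the uncertainty or information content of the distribution.

For a Normal distribution with μ=-22, σ=2.1:
h(X) = 2.1609 nats

(In bits, this would be 3.1175 bits.)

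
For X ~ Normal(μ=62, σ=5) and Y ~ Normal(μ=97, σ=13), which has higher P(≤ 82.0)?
X has higher probability (P(X ≤ 82.0) = 1.0000 > P(Y ≤ 82.0) = 0.1243)

Compute P(≤ 82.0) for each distribution:

X ~ Normal(μ=62, σ=5):
P(X ≤ 82.0) = 1.0000

Y ~ Normal(μ=97, σ=13):
P(Y ≤ 82.0) = 0.1243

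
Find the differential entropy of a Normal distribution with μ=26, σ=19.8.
4.4046 nats

We have X ~ Normal(μ=26, σ=19.8).

The differential entropy measures the uncertainty or information content of the distribution.

For a Normal distribution with μ=26, σ=19.8:
h(X) = 4.4046 nats

(In bits, this would be 6.3545 bits.)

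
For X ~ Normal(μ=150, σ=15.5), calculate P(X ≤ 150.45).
0.511581

We have X ~ Normal(μ=150, σ=15.5).

The CDF gives us P(X ≤ k).

Using the CDF:
P(X ≤ 150.45) = 0.511581

This means there's approximately a 51.2% chance that X is at most 150.45.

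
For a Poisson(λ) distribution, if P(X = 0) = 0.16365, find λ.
λ = 1.8100

For a Poisson(λ) distribution, the PMF at 0 is:
P(X = 0) = λ^0 e^(-λ) / 0! = e^(-λ)

Given P(X = 0) = 0.16365:
e^(-λ) = 0.16365
-λ = ln(0.16365)
λ = -ln(0.16365) = 1.8100

Verification: e^(-1.8100) = 0.16365 ✓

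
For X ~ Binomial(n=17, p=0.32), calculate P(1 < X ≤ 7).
0.844631

We have X ~ Binomial(n=17, p=0.32).

To find P(1 < X ≤ 7), we use:
P(1 < X ≤ 7) = P(X ≤ 7) - P(X ≤ 1)
                 = F(7) - F(1)
                 = 0.857422 - 0.012791
                 = 0.844631

So there's approximately a 84.5% chance that X falls in this range.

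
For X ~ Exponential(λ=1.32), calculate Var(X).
0.5739

We have X ~ Exponential(λ=1.32).

For an Exponential distribution with λ=1.32:
Var(X) = 0.5739

The variance measures the spread of the distribution around the mean.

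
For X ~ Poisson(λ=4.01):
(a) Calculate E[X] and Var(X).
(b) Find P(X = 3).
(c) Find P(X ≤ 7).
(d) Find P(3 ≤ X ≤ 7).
(a) E[X] = 4.0100, Var(X) = 4.0100
(b) P(X = 3) = 0.194877
(c) P(X ≤ 7) = 0.948269
(d) P(3 ≤ X ≤ 7) = 0.711627

We have X ~ Poisson(λ=4.01).

(a) Moments:
E[X] = 4.0100
Var(X) = 4.0100
σ = √Var(X) = 2.0025

(b) Point probability using PMF:
P(X = 3) = 0.194877

(c) Cumulative probability using CDF:
P(X ≤ 7) = F(7) = 0.948269

(d) Range probability:
P(3 ≤ X ≤ 7) = P(X ≤ 7) - P(X ≤ 2)
                   = F(7) - F(2)
                   = 0.948269 - 0.236642
                   = 0.711627

This means approximately 71.2% of outcomes fall in the interval [3, 7].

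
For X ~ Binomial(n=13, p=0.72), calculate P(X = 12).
0.070647

We have X ~ Binomial(n=13, p=0.72).

For a Binomial distribution, the PMF gives us the probability of each outcome.

Using the PMF formula:
P(X = 12) = 0.070647

Rounded to 4 decimal places: 0.0706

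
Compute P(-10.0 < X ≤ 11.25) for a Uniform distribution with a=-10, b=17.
0.787037

We have X ~ Uniform(a=-10, b=17).

To find P(-10.0 < X ≤ 11.25), we use:
P(-10.0 < X ≤ 11.25) = P(X ≤ 11.25) - P(X ≤ -10.0)
                 = F(11.25) - F(-10.0)
                 = 0.787037 - 0.000000
                 = 0.787037

So there's approximately a 78.7% chance that X falls in this range.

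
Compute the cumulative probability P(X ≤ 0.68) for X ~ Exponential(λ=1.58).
0.658497

We have X ~ Exponential(λ=1.58).

The CDF gives us P(X ≤ k).

Using the CDF:
P(X ≤ 0.68) = 0.658497

This means there's approximately a 65.8% chance that X is at most 0.68.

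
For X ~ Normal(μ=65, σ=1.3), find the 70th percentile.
65.6817

We have X ~ Normal(μ=65, σ=1.3).

We want to find x such that P(X ≤ x) = 0.7.

This is the 70th percentile, which means 70% of values fall below this point.

Using the inverse CDF (quantile function):
x = F⁻¹(0.7) = 65.6817

Verification: P(X ≤ 65.6817) = 0.7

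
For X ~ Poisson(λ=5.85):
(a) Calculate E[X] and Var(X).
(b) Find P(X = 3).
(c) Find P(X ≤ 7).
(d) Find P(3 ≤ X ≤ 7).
(a) E[X] = 5.8500, Var(X) = 5.8500
(b) P(X = 3) = 0.096093
(c) P(X ≤ 7) = 0.764360
(d) P(3 ≤ X ≤ 7) = 0.695354

We have X ~ Poisson(λ=5.85).

(a) Moments:
E[X] = 5.8500
Var(X) = 5.8500
σ = √Var(X) = 2.4187

(b) Point probability using PMF:
P(X = 3) = 0.096093

(c) Cumulative probability using CDF:
P(X ≤ 7) = F(7) = 0.764360

(d) Range probability:
P(3 ≤ X ≤ 7) = P(X ≤ 7) - P(X ≤ 2)
                   = F(7) - F(2)
                   = 0.764360 - 0.069006
                   = 0.695354

This means approximately 69.5% of outcomes fall in the interval [3, 7].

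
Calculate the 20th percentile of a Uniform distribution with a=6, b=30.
10.8000

We have X ~ Uniform(a=6, b=30).

We want to find x such that P(X ≤ x) = 0.2.

This is the 20th percentile, which means 20% of values fall below this point.

Using the inverse CDF (quantile function):
x = F⁻¹(0.2) = 10.8000

Verification: P(X ≤ 10.8000) = 0.2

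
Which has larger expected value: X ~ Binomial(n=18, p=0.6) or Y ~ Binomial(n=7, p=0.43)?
X has larger mean (10.8000 > 3.0100)

Compute the expected value for each distribution:

X ~ Binomial(n=18, p=0.6):
E[X] = 10.8000

Y ~ Binomial(n=7, p=0.43):
E[Y] = 3.0100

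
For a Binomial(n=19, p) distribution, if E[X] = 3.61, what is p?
p = 0.19

For a Binomial(n, p) distribution:
E[X] = n × p

Given n = 19 and E[X] = 3.61:
3.61 = 19 × p
p = 3.61 / 19 = 0.19

Verification: Binomial(19, 0.19) has E[X] = 3.61 ✓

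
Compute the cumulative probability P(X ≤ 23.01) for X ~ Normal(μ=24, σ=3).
0.370700

We have X ~ Normal(μ=24, σ=3).

The CDF gives us P(X ≤ k).

Using the CDF:
P(X ≤ 23.01) = 0.370700

This means there's approximately a 37.1% chance that X is at most 23.01.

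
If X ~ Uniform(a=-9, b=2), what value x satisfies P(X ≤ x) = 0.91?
1.0100

We have X ~ Uniform(a=-9, b=2).

We want to find x such that P(X ≤ x) = 0.91.

This is the 91st percentile, which means 91% of values fall below this point.

Using the inverse CDF (quantile function):
x = F⁻¹(0.91) = 1.0100

Verification: P(X ≤ 1.0100) = 0.91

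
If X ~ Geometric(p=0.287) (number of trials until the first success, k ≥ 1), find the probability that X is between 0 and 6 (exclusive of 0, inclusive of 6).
0.868618

We have X ~ Geometric(p=0.287) (number of trials until the first success, k ≥ 1).

To find P(0 < X ≤ 6), we use:
P(0 < X ≤ 6) = P(X ≤ 6) - P(X ≤ 0)
                 = F(6) - F(0)
                 = 0.868618 - 0.000000
                 = 0.868618

So there's approximately a 86.9% chance that X falls in this range.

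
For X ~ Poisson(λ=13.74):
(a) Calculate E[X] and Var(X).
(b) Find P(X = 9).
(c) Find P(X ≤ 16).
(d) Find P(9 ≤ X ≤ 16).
(a) E[X] = 13.7400, Var(X) = 13.7400
(b) P(X = 9) = 0.051869
(c) P(X ≤ 16) = 0.777990
(d) P(9 ≤ X ≤ 16) = 0.707567

We have X ~ Poisson(λ=13.74).

(a) Moments:
E[X] = 13.7400
Var(X) = 13.7400
σ = √Var(X) = 3.7068

(b) Point probability using PMF:
P(X = 9) = 0.051869

(c) Cumulative probability using CDF:
P(X ≤ 16) = F(16) = 0.777990

(d) Range probability:
P(9 ≤ X ≤ 16) = P(X ≤ 16) - P(X ≤ 8)
                   = F(16) - F(8)
                   = 0.777990 - 0.070422
                   = 0.707567

This means approximately 70.8% of outcomes fall in the interval [9, 16].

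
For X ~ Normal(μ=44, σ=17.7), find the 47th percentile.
42.6677

We have X ~ Normal(μ=44, σ=17.7).

We want to find x such that P(X ≤ x) = 0.47.

This is the 47th percentile, which means 47% of values fall below this point.

Using the inverse CDF (quantile function):
x = F⁻¹(0.47) = 42.6677

Verification: P(X ≤ 42.6677) = 0.47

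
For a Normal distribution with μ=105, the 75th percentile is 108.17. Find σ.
σ = 4.6998

For X ~ Normal(μ, σ), the p-th percentile satisfies x = μ + z_p × σ,
where z_p = Φ⁻¹(p) is the standard normal quantile.

Step 1: z_{0.75} = Φ⁻¹(0.75) = 0.6745

Step 2: Solve for σ:
108.17 = 105 + 0.6745 × σ
σ = (108.17 - 105) / 0.6745
σ = 3.17 / 0.6745
σ = 4.6998

Verification: μ + z × σ = 105 + 0.6745 × 4.6998 = 108.17 ✓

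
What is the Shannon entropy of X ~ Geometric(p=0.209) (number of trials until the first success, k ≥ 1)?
2.4528 nats

We have X ~ Geometric(p=0.209) (number of trials until the first success, k ≥ 1).

The Shannon entropy measures the uncertainty or information content of the distribution.

For a Geometric distribution with p=0.209 (number of trials until the first success, k ≥ 1):
H(X) = 2.4528 nats

(In bits, this would be 3.5386 bits.)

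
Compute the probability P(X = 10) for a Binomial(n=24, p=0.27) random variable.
0.049282

We have X ~ Binomial(n=24, p=0.27).

For a Binomial distribution, the PMF gives us the probability of each outcome.

Using the PMF formula:
P(X = 10) = 0.049282

Rounded to 4 decimal places: 0.0493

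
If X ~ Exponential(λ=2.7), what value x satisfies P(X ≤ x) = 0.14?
0.0559

We have X ~ Exponential(λ=2.7).

We want to find x such that P(X ≤ x) = 0.14.

This is the 14th percentile, which means 14% of values fall below this point.

Using the inverse CDF (quantile function):
x = F⁻¹(0.14) = 0.0559

Verification: P(X ≤ 0.0559) = 0.14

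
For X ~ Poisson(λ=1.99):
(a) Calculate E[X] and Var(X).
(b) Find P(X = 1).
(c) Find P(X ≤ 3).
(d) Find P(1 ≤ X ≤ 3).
(a) E[X] = 1.9900, Var(X) = 1.9900
(b) P(X = 1) = 0.272024
(c) P(X ≤ 3) = 0.858923
(d) P(1 ≤ X ≤ 3) = 0.722228

We have X ~ Poisson(λ=1.99).

(a) Moments:
E[X] = 1.9900
Var(X) = 1.9900
σ = √Var(X) = 1.4107

(b) Point probability using PMF:
P(X = 1) = 0.272024

(c) Cumulative probability using CDF:
P(X ≤ 3) = F(3) = 0.858923

(d) Range probability:
P(1 ≤ X ≤ 3) = P(X ≤ 3) - P(X ≤ 0)
                   = F(3) - F(0)
                   = 0.858923 - 0.136695
                   = 0.722228

This means approximately 72.2% of outcomes fall in the interval [1, 3].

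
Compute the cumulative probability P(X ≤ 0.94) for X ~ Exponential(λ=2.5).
0.904631

We have X ~ Exponential(λ=2.5).

The CDF gives us P(X ≤ k).

Using the CDF:
P(X ≤ 0.94) = 0.904631

This means there's approximately a 90.5% chance that X is at most 0.94.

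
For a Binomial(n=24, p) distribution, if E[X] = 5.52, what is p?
p = 0.23

For a Binomial(n, p) distribution:
E[X] = n × p

Given n = 24 and E[X] = 5.52:
5.52 = 24 × p
p = 5.52 / 24 = 0.23

Verification: Binomial(24, 0.23) has E[X] = 5.52 ✓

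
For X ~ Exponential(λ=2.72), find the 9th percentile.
0.0347

We have X ~ Exponential(λ=2.72).

We want to find x such that P(X ≤ x) = 0.09.

This is the 9th percentile, which means 9% of values fall below this point.

Using the inverse CDF (quantile function):
x = F⁻¹(0.09) = 0.0347

Verification: P(X ≤ 0.0347) = 0.09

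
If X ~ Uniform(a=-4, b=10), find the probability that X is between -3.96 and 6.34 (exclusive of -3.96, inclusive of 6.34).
0.735714

We have X ~ Uniform(a=-4, b=10).

To find P(-3.96 < X ≤ 6.34), we use:
P(-3.96 < X ≤ 6.34) = P(X ≤ 6.34) - P(X ≤ -3.96)
                 = F(6.34) - F(-3.96)
                 = 0.738571 - 0.002857
                 = 0.735714

So there's approximately a 73.6% chance that X falls in this range.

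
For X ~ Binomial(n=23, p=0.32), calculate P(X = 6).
0.154044

We have X ~ Binomial(n=23, p=0.32).

For a Binomial distribution, the PMF gives us the probability of each outcome.

Using the PMF formula:
P(X = 6) = 0.154044

Rounded to 4 decimal places: 0.1540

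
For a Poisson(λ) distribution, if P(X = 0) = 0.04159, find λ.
λ = 3.1799

For a Poisson(λ) distribution, the PMF at 0 is:
P(X = 0) = λ^0 e^(-λ) / 0! = e^(-λ)

Given P(X = 0) = 0.04159:
e^(-λ) = 0.04159
-λ = ln(0.04159)
λ = -ln(0.04159) = 3.1799

Verification: e^(-3.1799) = 0.04159 ✓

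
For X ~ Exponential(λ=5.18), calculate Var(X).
0.0373

We have X ~ Exponential(λ=5.18).

For an Exponential distribution with λ=5.18:
Var(X) = 0.0373

The variance measures the spread of the distribution around the mean.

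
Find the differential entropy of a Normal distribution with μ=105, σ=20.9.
4.4587 nats

We have X ~ Normal(μ=105, σ=20.9).

The differential entropy measures the uncertainty or information content of the distribution.

For a Normal distribution with μ=105, σ=20.9:
h(X) = 4.4587 nats

(In bits, this would be 6.4325 bits.)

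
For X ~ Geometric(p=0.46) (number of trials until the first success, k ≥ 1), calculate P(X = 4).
0.072433

We have X ~ Geometric(p=0.46) (number of trials until the first success, k ≥ 1).

For a Geometric distribution, the PMF gives us the probability of each outcome.

Using the PMF formula:
P(X = 4) = 0.072433

Rounded to 4 decimal places: 0.0724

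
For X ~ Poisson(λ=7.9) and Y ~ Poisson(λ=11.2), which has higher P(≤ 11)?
X has higher probability (P(X ≤ 11) = 0.8952 > P(Y ≤ 11) = 0.5554)

Compute P(≤ 11) for each distribution:

X ~ Poisson(λ=7.9):
P(X ≤ 11) = 0.8952

Y ~ Poisson(λ=11.2):
P(Y ≤ 11) = 0.5554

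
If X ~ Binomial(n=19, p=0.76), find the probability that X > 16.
0.130804

We have X ~ Binomial(n=19, p=0.76).

P(X > 16) = 1 - P(X ≤ 16)
                = 1 - F(16)
                = 1 - 0.869196
                = 0.130804

So there's approximately a 13.1% chance that X exceeds 16.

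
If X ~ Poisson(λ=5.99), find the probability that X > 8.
0.151732

We have X ~ Poisson(λ=5.99).

P(X > 8) = 1 - P(X ≤ 8)
                = 1 - F(8)
                = 1 - 0.848268
                = 0.151732

So there's approximately a 15.2% chance that X exceeds 8.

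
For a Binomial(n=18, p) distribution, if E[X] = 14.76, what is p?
p = 0.82

For a Binomial(n, p) distribution:
E[X] = n × p

Given n = 18 and E[X] = 14.76:
14.76 = 18 × p
p = 14.76 / 18 = 0.82

Verification: Binomial(18, 0.82) has E[X] = 14.76 ✓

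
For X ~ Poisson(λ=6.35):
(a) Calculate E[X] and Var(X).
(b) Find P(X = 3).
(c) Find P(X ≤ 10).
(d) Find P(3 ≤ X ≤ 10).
(a) E[X] = 6.3500, Var(X) = 6.3500
(b) P(X = 3) = 0.074542
(c) P(X ≤ 10) = 0.941192
(d) P(3 ≤ X ≤ 10) = 0.893137

We have X ~ Poisson(λ=6.35).

(a) Moments:
E[X] = 6.3500
Var(X) = 6.3500
σ = √Var(X) = 2.5199

(b) Point probability using PMF:
P(X = 3) = 0.074542

(c) Cumulative probability using CDF:
P(X ≤ 10) = F(10) = 0.941192

(d) Range probability:
P(3 ≤ X ≤ 10) = P(X ≤ 10) - P(X ≤ 2)
                   = F(10) - F(2)
                   = 0.941192 - 0.048055
                   = 0.893137

This means approximately 89.3% of outcomes fall in the interval [3, 10].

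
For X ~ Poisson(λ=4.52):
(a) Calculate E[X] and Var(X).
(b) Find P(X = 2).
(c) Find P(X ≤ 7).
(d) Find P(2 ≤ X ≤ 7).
(a) E[X] = 4.5200, Var(X) = 4.5200
(b) P(X = 2) = 0.111234
(c) P(X ≤ 7) = 0.911757
(d) P(2 ≤ X ≤ 7) = 0.851650

We have X ~ Poisson(λ=4.52).

(a) Moments:
E[X] = 4.5200
Var(X) = 4.5200
σ = √Var(X) = 2.1260

(b) Point probability using PMF:
P(X = 2) = 0.111234

(c) Cumulative probability using CDF:
P(X ≤ 7) = F(7) = 0.911757

(d) Range probability:
P(2 ≤ X ≤ 7) = P(X ≤ 7) - P(X ≤ 1)
                   = F(7) - F(1)
                   = 0.911757 - 0.060107
                   = 0.851650

This means approximately 85.2% of outcomes fall in the interval [2, 7].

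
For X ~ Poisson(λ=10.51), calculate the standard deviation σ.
3.2419

We have X ~ Poisson(λ=10.51).

For a Poisson distribution with λ=10.51:
σ = √Var(X) = 3.2419

The standard deviation is the square root of the variance.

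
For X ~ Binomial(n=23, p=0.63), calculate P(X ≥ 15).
0.505902

We have X ~ Binomial(n=23, p=0.63).

For discrete distributions, P(X ≥ 15) = 1 - P(X ≤ 14).

P(X ≤ 14) = 0.494098
P(X ≥ 15) = 1 - 0.494098 = 0.505902

So there's approximately a 50.6% chance that X is at least 15.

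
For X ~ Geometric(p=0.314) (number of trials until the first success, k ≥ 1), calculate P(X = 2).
0.215404

We have X ~ Geometric(p=0.314) (number of trials until the first success, k ≥ 1).

For a Geometric distribution, the PMF gives us the probability of each outcome.

Using the PMF formula:
P(X = 2) = 0.215404

Rounded to 4 decimal places: 0.2154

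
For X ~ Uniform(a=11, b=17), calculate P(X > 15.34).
0.276667

We have X ~ Uniform(a=11, b=17).

P(X > 15.34) = 1 - P(X ≤ 15.34)
                = 1 - F(15.34)
                = 1 - 0.723333
                = 0.276667

So there's approximately a 27.7% chance that X exceeds 15.34.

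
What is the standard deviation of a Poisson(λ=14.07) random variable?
3.7510

We have X ~ Poisson(λ=14.07).

For a Poisson distribution with λ=14.07:
σ = √Var(X) = 3.7510

The standard deviation is the square root of the variance.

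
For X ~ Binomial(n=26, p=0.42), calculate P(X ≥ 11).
0.561916

We have X ~ Binomial(n=26, p=0.42).

For discrete distributions, P(X ≥ 11) = 1 - P(X ≤ 10).

P(X ≤ 10) = 0.438084
P(X ≥ 11) = 1 - 0.438084 = 0.561916

So there's approximately a 56.2% chance that X is at least 11.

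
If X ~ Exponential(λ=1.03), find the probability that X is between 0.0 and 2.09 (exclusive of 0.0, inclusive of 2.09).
0.883830

We have X ~ Exponential(λ=1.03).

To find P(0.0 < X ≤ 2.09), we use:
P(0.0 < X ≤ 2.09) = P(X ≤ 2.09) - P(X ≤ 0.0)
                 = F(2.09) - F(0.0)
                 = 0.883830 - 0.000000
                 = 0.883830

So there's approximately a 88.4% chance that X falls in this range.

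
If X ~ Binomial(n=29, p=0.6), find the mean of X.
17.4000

We have X ~ Binomial(n=29, p=0.6).

For a Binomial distribution with n=29, p=0.6:
E[X] = 17.4000

This is the expected (average) value of X.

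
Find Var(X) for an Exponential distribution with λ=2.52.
0.1575

We have X ~ Exponential(λ=2.52).

For an Exponential distribution with λ=2.52:
Var(X) = 0.1575

The variance measures the spread of the distribution around the mean.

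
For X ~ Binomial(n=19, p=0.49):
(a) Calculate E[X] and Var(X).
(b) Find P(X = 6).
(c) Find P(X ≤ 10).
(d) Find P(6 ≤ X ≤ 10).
(a) E[X] = 9.3100, Var(X) = 4.7481
(b) P(X = 6) = 0.059302
(c) P(X ≤ 10) = 0.707250
(d) P(6 ≤ X ≤ 10) = 0.668740

We have X ~ Binomial(n=19, p=0.49).

(a) Moments:
E[X] = 9.3100
Var(X) = 4.7481
σ = √Var(X) = 2.1790

(b) Point probability using PMF:
P(X = 6) = 0.059302

(c) Cumulative probability using CDF:
P(X ≤ 10) = F(10) = 0.707250

(d) Range probability:
P(6 ≤ X ≤ 10) = P(X ≤ 10) - P(X ≤ 5)
                   = F(10) - F(5)
                   = 0.707250 - 0.038510
                   = 0.668740

This means approximately 66.9% of outcomes fall in the interval [6, 10].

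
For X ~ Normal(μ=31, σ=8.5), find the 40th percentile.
28.8465

We have X ~ Normal(μ=31, σ=8.5).

We want to find x such that P(X ≤ x) = 0.4.

This is the 40th percentile, which means 40% of values fall below this point.

Using the inverse CDF (quantile function):
x = F⁻¹(0.4) = 28.8465

Verification: P(X ≤ 28.8465) = 0.4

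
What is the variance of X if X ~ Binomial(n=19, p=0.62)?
4.4764

We have X ~ Binomial(n=19, p=0.62).

For a Binomial distribution with n=19, p=0.62:
Var(X) = 4.4764

The variance measures the spread of the distribution around the mean.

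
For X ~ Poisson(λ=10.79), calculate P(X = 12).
0.107123

We have X ~ Poisson(λ=10.79).

For a Poisson distribution, the PMF gives us the probability of each outcome.

Using the PMF formula:
P(X = 12) = 0.107123

Rounded to 4 decimal places: 0.1071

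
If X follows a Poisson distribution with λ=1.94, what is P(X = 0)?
0.143704

We have X ~ Poisson(λ=1.94).

For a Poisson distribution, the PMF gives us the probability of each outcome.

Using the PMF formula:
P(X = 0) = 0.143704

Rounded to 4 decimal places: 0.1437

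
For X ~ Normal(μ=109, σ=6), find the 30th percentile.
105.8536

We have X ~ Normal(μ=109, σ=6).

We want to find x such that P(X ≤ x) = 0.3.

This is the 30th percentile, which means 30% of values fall below this point.

Using the inverse CDF (quantile function):
x = F⁻¹(0.3) = 105.8536

Verification: P(X ≤ 105.8536) = 0.3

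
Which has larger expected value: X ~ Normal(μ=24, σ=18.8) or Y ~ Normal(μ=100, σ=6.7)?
Y has larger mean (100.0000 > 24.0000)

Compute the expected value for each distribution:

X ~ Normal(μ=24, σ=18.8):
E[X] = 24.0000

Y ~ Normal(μ=100, σ=6.7):
E[Y] = 100.0000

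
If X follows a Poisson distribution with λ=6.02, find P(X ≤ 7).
0.741222

We have X ~ Poisson(λ=6.02).

The CDF gives us P(X ≤ k).

Using the CDF:
P(X ≤ 7) = 0.741222

This means there's approximately a 74.1% chance that X is at most 7.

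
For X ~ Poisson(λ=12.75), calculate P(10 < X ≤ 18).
0.665853

We have X ~ Poisson(λ=12.75).

To find P(10 < X ≤ 18), we use:
P(10 < X ≤ 18) = P(X ≤ 18) - P(X ≤ 10)
                 = F(18) - F(10)
                 = 0.939620 - 0.273767
                 = 0.665853

So there's approximately a 66.6% chance that X falls in this range.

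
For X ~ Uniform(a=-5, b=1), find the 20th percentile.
-3.8000

We have X ~ Uniform(a=-5, b=1).

We want to find x such that P(X ≤ x) = 0.2.

This is the 20th percentile, which means 20% of values fall below this point.

Using the inverse CDF (quantile function):
x = F⁻¹(0.2) = -3.8000

Verification: P(X ≤ -3.8000) = 0.2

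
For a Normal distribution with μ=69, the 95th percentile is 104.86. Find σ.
σ = 21.8013

For X ~ Normal(μ, σ), the p-th percentile satisfies x = μ + z_p × σ,
where z_p = Φ⁻¹(p) is the standard normal quantile.

Step 1: z_{0.95} = Φ⁻¹(0.95) = 1.6449

Step 2: Solve for σ:
104.86 = 69 + 1.6449 × σ
σ = (104.86 - 69) / 1.6449
σ = 35.86 / 1.6449
σ = 21.8013

Verification: μ + z × σ = 69 + 1.6449 × 21.8013 = 104.86 ✓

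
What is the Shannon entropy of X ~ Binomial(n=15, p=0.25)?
1.9256 nats

We have X ~ Binomial(n=15, p=0.25).

The Shannon entropy measures the uncertainty or information content of the distribution.

For a Binomial distribution with n=15, p=0.25:
H(X) = 1.9256 nats

(In bits, this would be 2.7781 bits.)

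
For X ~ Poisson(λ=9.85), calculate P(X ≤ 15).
0.956274

We have X ~ Poisson(λ=9.85).

The CDF gives us P(X ≤ k).

Using the CDF:
P(X ≤ 15) = 0.956274

This means there's approximately a 95.6% chance that X is at most 15.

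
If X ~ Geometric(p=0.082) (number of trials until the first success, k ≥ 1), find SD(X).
11.6844

We have X ~ Geometric(p=0.082) (number of trials until the first success, k ≥ 1).

For a Geometric distribution with p=0.082 (number of trials until the first success, k ≥ 1):
σ = √Var(X) = 11.6844

The standard deviation is the square root of the variance.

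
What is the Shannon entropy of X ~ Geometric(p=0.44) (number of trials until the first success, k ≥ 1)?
1.5589 nats

We have X ~ Geometric(p=0.44) (number of trials until the first success, k ≥ 1).

The Shannon entropy measures the uncertainty or information content of the distribution.

For a Geometric distribution with p=0.44 (number of trials until the first success, k ≥ 1):
H(X) = 1.5589 nats

(In bits, this would be 2.2491 bits.)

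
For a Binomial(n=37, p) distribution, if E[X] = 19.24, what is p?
p = 0.52

For a Binomial(n, p) distribution:
E[X] = n × p

Given n = 37 and E[X] = 19.24:
19.24 = 37 × p
p = 19.24 / 37 = 0.52

Verification: Binomial(37, 0.52) has E[X] = 19.24 ✓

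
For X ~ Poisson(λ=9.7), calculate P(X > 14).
0.068767

We have X ~ Poisson(λ=9.7).

P(X > 14) = 1 - P(X ≤ 14)
                = 1 - F(14)
                = 1 - 0.931233
                = 0.068767

So there's approximately a 6.9% chance that X exceeds 14.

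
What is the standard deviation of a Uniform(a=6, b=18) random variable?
3.4641

We have X ~ Uniform(a=6, b=18).

For a Uniform distribution with a=6, b=18:
σ = √Var(X) = 3.4641

The standard deviation is the square root of the variance.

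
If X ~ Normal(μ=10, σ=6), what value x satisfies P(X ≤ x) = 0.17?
4.2750

We have X ~ Normal(μ=10, σ=6).

We want to find x such that P(X ≤ x) = 0.17.

This is the 17th percentile, which means 17% of values fall below this point.

Using the inverse CDF (quantile function):
x = F⁻¹(0.17) = 4.2750

Verification: P(X ≤ 4.2750) = 0.17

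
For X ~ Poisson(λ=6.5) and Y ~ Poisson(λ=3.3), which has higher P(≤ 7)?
Y has higher probability (P(Y ≤ 7) = 0.9802 > P(X ≤ 7) = 0.6728)

Compute P(≤ 7) for each distribution:

X ~ Poisson(λ=6.5):
P(X ≤ 7) = 0.6728

Y ~ Poisson(λ=3.3):
P(Y ≤ 7) = 0.9802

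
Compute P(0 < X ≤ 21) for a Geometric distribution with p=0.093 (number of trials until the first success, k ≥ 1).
0.871248

We have X ~ Geometric(p=0.093) (number of trials until the first success, k ≥ 1).

To find P(0 < X ≤ 21), we use:
P(0 < X ≤ 21) = P(X ≤ 21) - P(X ≤ 0)
                 = F(21) - F(0)
                 = 0.871248 - 0.000000
                 = 0.871248

So there's approximately a 87.1% chance that X falls in this range.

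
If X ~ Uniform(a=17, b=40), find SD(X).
6.6395

We have X ~ Uniform(a=17, b=40).

For a Uniform distribution with a=17, b=40:
σ = √Var(X) = 6.6395

The standard deviation is the square root of the variance.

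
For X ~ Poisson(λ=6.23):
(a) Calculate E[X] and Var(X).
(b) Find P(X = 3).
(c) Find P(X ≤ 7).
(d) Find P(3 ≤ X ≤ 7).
(a) E[X] = 6.2300, Var(X) = 6.2300
(b) P(X = 3) = 0.079370
(c) P(X ≤ 7) = 0.711754
(d) P(3 ≤ X ≤ 7) = 0.659295

We have X ~ Poisson(λ=6.23).

(a) Moments:
E[X] = 6.2300
Var(X) = 6.2300
σ = √Var(X) = 2.4960

(b) Point probability using PMF:
P(X = 3) = 0.079370

(c) Cumulative probability using CDF:
P(X ≤ 7) = F(7) = 0.711754

(d) Range probability:
P(3 ≤ X ≤ 7) = P(X ≤ 7) - P(X ≤ 2)
                   = F(7) - F(2)
                   = 0.711754 - 0.052459
                   = 0.659295

This means approximately 65.9% of outcomes fall in the interval [3, 7].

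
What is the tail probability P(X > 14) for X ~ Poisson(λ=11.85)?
0.214575

We have X ~ Poisson(λ=11.85).

P(X > 14) = 1 - P(X ≤ 14)
                = 1 - F(14)
                = 1 - 0.785425
                = 0.214575

So there's approximately a 21.5% chance that X exceeds 14.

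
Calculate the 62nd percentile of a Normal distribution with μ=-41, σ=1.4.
-40.5723

We have X ~ Normal(μ=-41, σ=1.4).

We want to find x such that P(X ≤ x) = 0.62.

This is the 62nd percentile, which means 62% of values fall below this point.

Using the inverse CDF (quantile function):
x = F⁻¹(0.62) = -40.5723

Verification: P(X ≤ -40.5723) = 0.62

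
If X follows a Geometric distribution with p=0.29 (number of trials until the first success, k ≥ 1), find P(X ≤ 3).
0.642089

We have X ~ Geometric(p=0.29) (number of trials until the first success, k ≥ 1).

The CDF gives us P(X ≤ k).

Using the CDF:
P(X ≤ 3) = 0.642089

This means there's approximately a 64.2% chance that X is at most 3.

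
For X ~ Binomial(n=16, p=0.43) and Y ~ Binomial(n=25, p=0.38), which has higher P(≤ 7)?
X has higher probability (P(X ≤ 7) = 0.6264 > P(Y ≤ 7) = 0.2068)

Compute P(≤ 7) for each distribution:

X ~ Binomial(n=16, p=0.43):
P(X ≤ 7) = 0.6264

Y ~ Binomial(n=25, p=0.38):
P(Y ≤ 7) = 0.2068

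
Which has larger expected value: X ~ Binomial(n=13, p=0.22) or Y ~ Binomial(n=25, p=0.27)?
Y has larger mean (6.7500 > 2.8600)

Compute the expected value for each distribution:

X ~ Binomial(n=13, p=0.22):
E[X] = 2.8600

Y ~ Binomial(n=25, p=0.27):
E[Y] = 6.7500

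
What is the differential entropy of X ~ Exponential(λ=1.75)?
0.4404 nats

We have X ~ Exponential(λ=1.75).

The differential entropy measures the uncertainty or information content of the distribution.

For an Exponential distribution with λ=1.75:
h(X) = 0.4404 nats

(In bits, this would be 0.6353 bits.)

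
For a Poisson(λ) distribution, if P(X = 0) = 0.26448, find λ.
λ = 1.3300

For a Poisson(λ) distribution, the PMF at 0 is:
P(X = 0) = λ^0 e^(-λ) / 0! = e^(-λ)

Given P(X = 0) = 0.26448:
e^(-λ) = 0.26448
-λ = ln(0.26448)
λ = -ln(0.26448) = 1.3300

Verification: e^(-1.3300) = 0.26448 ✓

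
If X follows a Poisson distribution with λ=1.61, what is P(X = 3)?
0.139031

We have X ~ Poisson(λ=1.61).

For a Poisson distribution, the PMF gives us the probability of each outcome.

Using the PMF formula:
P(X = 3) = 0.139031

Rounded to 4 decimal places: 0.1390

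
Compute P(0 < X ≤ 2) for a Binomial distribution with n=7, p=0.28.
0.591620

We have X ~ Binomial(n=7, p=0.28).

To find P(0 < X ≤ 2), we use:
P(0 < X ≤ 2) = P(X ≤ 2) - P(X ≤ 0)
                 = F(2) - F(0)
                 = 0.691927 - 0.100306
                 = 0.591620

So there's approximately a 59.2% chance that X falls in this range.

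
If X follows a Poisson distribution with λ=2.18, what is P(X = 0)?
0.113042

We have X ~ Poisson(λ=2.18).

For a Poisson distribution, the PMF gives us the probability of each outcome.

Using the PMF formula:
P(X = 0) = 0.113042

Rounded to 4 decimal places: 0.1130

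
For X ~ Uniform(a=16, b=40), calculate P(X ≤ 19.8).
0.158333

We have X ~ Uniform(a=16, b=40).

The CDF gives us P(X ≤ k).

Using the CDF:
P(X ≤ 19.8) = 0.158333

This means there's approximately a 15.8% chance that X is at most 19.8.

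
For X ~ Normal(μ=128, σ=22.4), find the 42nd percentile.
123.4776

We have X ~ Normal(μ=128, σ=22.4).

We want to find x such that P(X ≤ x) = 0.42.

This is the 42nd percentile, which means 42% of values fall below this point.

Using the inverse CDF (quantile function):
x = F⁻¹(0.42) = 123.4776

Verification: P(X ≤ 123.4776) = 0.42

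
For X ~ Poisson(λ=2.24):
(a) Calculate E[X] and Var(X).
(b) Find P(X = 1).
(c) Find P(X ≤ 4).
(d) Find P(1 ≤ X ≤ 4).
(a) E[X] = 2.2400, Var(X) = 2.2400
(b) P(X = 1) = 0.238467
(c) P(X ≤ 4) = 0.923107
(d) P(1 ≤ X ≤ 4) = 0.816649

We have X ~ Poisson(λ=2.24).

(a) Moments:
E[X] = 2.2400
Var(X) = 2.2400
σ = √Var(X) = 1.4967

(b) Point probability using PMF:
P(X = 1) = 0.238467

(c) Cumulative probability using CDF:
P(X ≤ 4) = F(4) = 0.923107

(d) Range probability:
P(1 ≤ X ≤ 4) = P(X ≤ 4) - P(X ≤ 0)
                   = F(4) - F(0)
                   = 0.923107 - 0.106459
                   = 0.816649

This means approximately 81.7% of outcomes fall in the interval [1, 4].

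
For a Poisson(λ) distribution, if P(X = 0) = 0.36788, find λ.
λ = 1.0000

For a Poisson(λ) distribution, the PMF at 0 is:
P(X = 0) = λ^0 e^(-λ) / 0! = e^(-λ)

Given P(X = 0) = 0.36788:
e^(-λ) = 0.36788
-λ = ln(0.36788)
λ = -ln(0.36788) = 1.0000

Verification: e^(-1.0000) = 0.36788 ✓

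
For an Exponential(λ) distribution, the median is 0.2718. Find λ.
λ = 2.5502

For X ~ Exponential(λ), the CDF is F(x) = 1 - e^(-λx).
The median m satisfies F(m) = 0.5:
1 - e^(-λm) = 0.5
e^(-λm) = 0.5
λm = ln(2)
m = ln(2) / λ

Given m = 0.2718:
λ = ln(2) / 0.2718 = 0.693147 / 0.2718 = 2.5502

Verification: ln(2) / 2.5502 = 0.2718 ✓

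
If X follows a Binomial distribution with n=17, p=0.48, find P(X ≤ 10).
0.872082

We have X ~ Binomial(n=17, p=0.48).

The CDF gives us P(X ≤ k).

Using the CDF:
P(X ≤ 10) = 0.872082

This means there's approximately a 87.2% chance that X is at most 10.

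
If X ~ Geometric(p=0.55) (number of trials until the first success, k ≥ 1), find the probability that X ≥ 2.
0.450000

We have X ~ Geometric(p=0.55) (number of trials until the first success, k ≥ 1).

For discrete distributions, P(X ≥ 2) = 1 - P(X ≤ 1).

P(X ≤ 1) = 0.550000
P(X ≥ 2) = 1 - 0.550000 = 0.450000

So there's approximately a 45.0% chance that X is at least 2.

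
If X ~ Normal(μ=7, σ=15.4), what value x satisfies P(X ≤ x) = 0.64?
12.5203

We have X ~ Normal(μ=7, σ=15.4).

We want to find x such that P(X ≤ x) = 0.64.

This is the 64th percentile, which means 64% of values fall below this point.

Using the inverse CDF (quantile function):
x = F⁻¹(0.64) = 12.5203

Verification: P(X ≤ 12.5203) = 0.64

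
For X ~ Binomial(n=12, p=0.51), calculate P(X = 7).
0.200769

We have X ~ Binomial(n=12, p=0.51).

For a Binomial distribution, the PMF gives us the probability of each outcome.

Using the PMF formula:
P(X = 7) = 0.200769

Rounded to 4 decimal places: 0.2008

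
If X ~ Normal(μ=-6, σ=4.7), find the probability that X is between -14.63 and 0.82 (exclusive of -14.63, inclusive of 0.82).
0.893453

We have X ~ Normal(μ=-6, σ=4.7).

To find P(-14.63 < X ≤ 0.82), we use:
P(-14.63 < X ≤ 0.82) = P(X ≤ 0.82) - P(X ≤ -14.63)
                 = F(0.82) - F(-14.63)
                 = 0.926619 - 0.033166
                 = 0.893453

So there's approximately a 89.3% chance that X falls in this range.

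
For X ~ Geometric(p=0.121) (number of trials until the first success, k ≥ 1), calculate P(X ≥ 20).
0.086256

We have X ~ Geometric(p=0.121) (number of trials until the first success, k ≥ 1).

For discrete distributions, P(X ≥ 20) = 1 - P(X ≤ 19).

P(X ≤ 19) = 0.913744
P(X ≥ 20) = 1 - 0.913744 = 0.086256

So there's approximately a 8.6% chance that X is at least 20.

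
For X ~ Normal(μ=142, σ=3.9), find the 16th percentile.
138.1216

We have X ~ Normal(μ=142, σ=3.9).

We want to find x such that P(X ≤ x) = 0.16.

This is the 16th percentile, which means 16% of values fall below this point.

Using the inverse CDF (quantile function):
x = F⁻¹(0.16) = 138.1216

Verification: P(X ≤ 138.1216) = 0.16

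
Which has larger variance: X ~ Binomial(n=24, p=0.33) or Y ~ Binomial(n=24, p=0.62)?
Y has larger variance (5.6544 > 5.3064)

Compute the variance for each distribution:

X ~ Binomial(n=24, p=0.33):
Var(X) = 5.3064

Y ~ Binomial(n=24, p=0.62):
Var(Y) = 5.6544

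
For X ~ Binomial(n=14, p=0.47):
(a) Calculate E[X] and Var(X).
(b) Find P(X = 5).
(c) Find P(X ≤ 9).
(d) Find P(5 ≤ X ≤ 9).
(a) E[X] = 6.5800, Var(X) = 3.4874
(b) P(X = 5) = 0.151508
(c) P(X ≤ 9) = 0.941657
(d) P(5 ≤ X ≤ 9) = 0.809477

We have X ~ Binomial(n=14, p=0.47).

(a) Moments:
E[X] = 6.5800
Var(X) = 3.4874
σ = √Var(X) = 1.8675

(b) Point probability using PMF:
P(X = 5) = 0.151508

(c) Cumulative probability using CDF:
P(X ≤ 9) = F(9) = 0.941657

(d) Range probability:
P(5 ≤ X ≤ 9) = P(X ≤ 9) - P(X ≤ 4)
                   = F(9) - F(4)
                   = 0.941657 - 0.132180
                   = 0.809477

This means approximately 80.9% of outcomes fall in the interval [5, 9].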